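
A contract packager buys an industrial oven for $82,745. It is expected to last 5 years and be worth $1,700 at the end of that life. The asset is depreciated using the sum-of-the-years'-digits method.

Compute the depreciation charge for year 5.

Depreciable base = $82,745 − $1,700 = $81,045.
Sum of the years' digits = 5+4+3+2+1 = 15.
Year 1: $81,045 × 5/15 = $27,015. Book value $55,730.
Year 2: $81,045 × 4/15 = $21,612. Book value $34,118.
Year 3: $81,045 × 3/15 = $16,209. Book value $17,909.
Year 4: $81,045 × 2/15 = $10,806. Book value $7,103.
Year 5: $81,045 × 1/15 = $5,403. Book value $1,700.

$5,403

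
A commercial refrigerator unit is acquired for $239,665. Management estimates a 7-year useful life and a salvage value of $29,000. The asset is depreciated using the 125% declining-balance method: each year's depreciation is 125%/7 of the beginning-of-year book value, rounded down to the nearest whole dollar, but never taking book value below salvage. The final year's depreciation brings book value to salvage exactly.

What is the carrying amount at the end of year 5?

$89,631

Depreciable base = $239,665 − $29,000 = $210,665.
Year 1: ⌊$239,665 × 125%/7⌋ = $42,797. Book value $196,868.
Year 2: ⌊$196,868 × 125%/7⌋ = $35,155. Book value $161,713.
Year 3: ⌊$161,713 × 125%/7⌋ = $28,877. Book value $132,836.
Year 4: ⌊$132,836 × 125%/7⌋ = $23,720. Book value $109,116.
Year 5: ⌊$109,116 × 125%/7⌋ = $19,485. Book value $89,631.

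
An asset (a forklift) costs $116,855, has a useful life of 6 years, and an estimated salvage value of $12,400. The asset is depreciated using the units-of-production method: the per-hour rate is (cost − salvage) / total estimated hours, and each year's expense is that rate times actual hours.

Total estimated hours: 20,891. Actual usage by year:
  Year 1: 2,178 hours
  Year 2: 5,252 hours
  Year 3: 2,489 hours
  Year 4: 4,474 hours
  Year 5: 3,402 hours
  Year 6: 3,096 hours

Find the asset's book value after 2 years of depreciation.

$79,705

Depreciable base = $116,855 − $12,400 = $104,455.
Rate = $104,455 / 20,891 hours = $5 per hour.
Year 1: 2,178 × $5 = $10,890. Book value $105,965.
Year 2: 5,252 × $5 = $26,260. Book value $79,705.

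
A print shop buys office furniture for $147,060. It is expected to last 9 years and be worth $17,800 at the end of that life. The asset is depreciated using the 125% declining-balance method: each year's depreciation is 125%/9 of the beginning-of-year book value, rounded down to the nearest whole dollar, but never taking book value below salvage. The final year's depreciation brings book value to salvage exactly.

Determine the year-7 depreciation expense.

$8,327

Depreciable base = $147,060 − $17,800 = $129,260.
Year 1: ⌊$147,060 × 125%/9⌋ = $20,425. Book value $126,635.
Year 2: ⌊$126,635 × 125%/9⌋ = $17,588. Book value $109,047.
Year 3: ⌊$109,047 × 125%/9⌋ = $15,145. Book value $93,902.
Year 4: ⌊$93,902 × 125%/9⌋ = $13,041. Book value $80,861.
Year 5: ⌊$80,861 × 125%/9⌋ = $11,230. Book value $69,631.
Year 6: ⌊$69,631 × 125%/9⌋ = $9,670. Book value $59,961.
Year 7: ⌊$59,961 × 125%/9⌋ = $8,327. Book value $51,634.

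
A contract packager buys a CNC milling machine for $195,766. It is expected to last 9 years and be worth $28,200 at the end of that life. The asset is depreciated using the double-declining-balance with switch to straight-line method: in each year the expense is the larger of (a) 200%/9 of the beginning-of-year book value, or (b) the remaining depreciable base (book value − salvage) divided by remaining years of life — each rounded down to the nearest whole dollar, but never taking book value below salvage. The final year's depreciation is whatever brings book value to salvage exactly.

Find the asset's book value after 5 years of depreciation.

Depreciable base = $195,766 − $28,200 = $167,566.
Year 1: DB = ⌊$195,766 × 200%/9⌋ = $43,503; SL = ⌊$167,566/9⌋ = $18,618 → take DB $43,503. Book value $152,263.
Year 2: DB = ⌊$152,263 × 200%/9⌋ = $33,836; SL = ⌊$124,063/8⌋ = $15,507 → take DB $33,836. Book value $118,427.
Year 3: DB = ⌊$118,427 × 200%/9⌋ = $26,317; SL = ⌊$90,227/7⌋ = $12,889 → take DB $26,317. Book value $92,110.
Year 4: DB = ⌊$92,110 × 200%/9⌋ = $20,468; SL = ⌊$63,910/6⌋ = $10,651 → take DB $20,468. Book value $71,642.
Year 5: DB = ⌊$71,642 × 200%/9⌋ = $15,920; SL = ⌊$43,442/5⌋ = $8,688 → take DB $15,920. Book value $55,722.

$55,722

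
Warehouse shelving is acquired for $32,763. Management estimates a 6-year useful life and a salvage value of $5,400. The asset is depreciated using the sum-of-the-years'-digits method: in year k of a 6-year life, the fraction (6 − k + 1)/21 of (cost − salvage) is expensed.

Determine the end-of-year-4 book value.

$9,309

Depreciable base = $32,763 − $5,400 = $27,363.
Sum of the years' digits = 6+5+4+3+2+1 = 21.
Year 1: $27,363 × 6/21 = $7,818. Book value $24,945.
Year 2: $27,363 × 5/21 = $6,515. Book value $18,430.
Year 3: $27,363 × 4/21 = $5,212. Book value $13,218.
Year 4: $27,363 × 3/21 = $3,909. Book value $9,309.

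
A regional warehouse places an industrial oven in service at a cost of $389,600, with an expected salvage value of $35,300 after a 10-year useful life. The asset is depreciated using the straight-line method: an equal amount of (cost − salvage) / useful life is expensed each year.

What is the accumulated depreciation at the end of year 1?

$35,430

Depreciable base = $389,600 − $35,300 = $354,300.
Annual expense = $354,300 / 10 = $35,430.
End of year 1: book value $354,170.
Accumulated through year 1 = $389,600 − $354,170 = $35,430.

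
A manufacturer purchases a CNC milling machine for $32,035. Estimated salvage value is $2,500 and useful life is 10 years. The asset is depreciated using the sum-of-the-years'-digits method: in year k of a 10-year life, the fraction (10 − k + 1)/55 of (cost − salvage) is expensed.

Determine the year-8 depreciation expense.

Depreciable base = $32,035 − $2,500 = $29,535.
Sum of the years' digits = 10+9+8+7+6+5+4+3+2+1 = 55.
Year 1: $29,535 × 10/55 = $5,370. Book value $26,665.
Year 2: $29,535 × 9/55 = $4,833. Book value $21,832.
Year 3: $29,535 × 8/55 = $4,296. Book value $17,536.
Year 4: $29,535 × 7/55 = $3,759. Book value $13,777.
Year 5: $29,535 × 6/55 = $3,222. Book value $10,555.
Year 6: $29,535 × 5/55 = $2,685. Book value $7,870.
Year 7: $29,535 × 4/55 = $2,148. Book value $5,722.
Year 8: $29,535 × 3/55 = $1,611. Book value $4,111.

$1,611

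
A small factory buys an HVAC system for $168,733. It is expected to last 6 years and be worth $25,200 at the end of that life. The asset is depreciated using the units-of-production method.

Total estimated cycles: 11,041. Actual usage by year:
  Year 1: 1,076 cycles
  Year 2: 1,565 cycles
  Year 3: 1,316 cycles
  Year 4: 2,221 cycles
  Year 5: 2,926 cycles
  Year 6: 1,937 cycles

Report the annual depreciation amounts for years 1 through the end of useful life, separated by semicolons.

Depreciable base = $168,733 − $25,200 = $143,533.
Rate = $143,533 / 11,041 cycles = $13 per cycle.
Year 1: 1,076 × $13 = $13,988. Book value $154,745.
Year 2: 1,565 × $13 = $20,345. Book value $134,400.
Year 3: 1,316 × $13 = $17,108. Book value $117,292.
Year 4: 2,221 × $13 = $28,873. Book value $88,419.
Year 5: 2,926 × $13 = $38,038. Book value $50,381.
Year 6: 1,937 × $13 = $25,181. Book value $25,200.

$13,988; $20,345; $17,108; $28,873; $38,038; $25,181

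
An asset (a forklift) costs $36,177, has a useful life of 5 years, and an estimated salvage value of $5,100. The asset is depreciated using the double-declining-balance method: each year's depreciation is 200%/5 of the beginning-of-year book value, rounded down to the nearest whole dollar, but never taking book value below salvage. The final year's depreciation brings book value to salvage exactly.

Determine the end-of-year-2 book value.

$13,025

Depreciable base = $36,177 − $5,100 = $31,077.
Year 1: ⌊$36,177 × 200%/5⌋ = $14,470. Book value $21,707.
Year 2: ⌊$21,707 × 200%/5⌋ = $8,682. Book value $13,025.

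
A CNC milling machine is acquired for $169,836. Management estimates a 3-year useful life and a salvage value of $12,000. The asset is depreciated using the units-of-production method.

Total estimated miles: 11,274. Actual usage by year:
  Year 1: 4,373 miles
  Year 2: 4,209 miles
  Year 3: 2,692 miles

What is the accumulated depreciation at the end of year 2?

Depreciable base = $169,836 − $12,000 = $157,836.
Rate = $157,836 / 11,274 miles = $14 per mile.
Year 1: 4,373 × $14 = $61,222. Book value $108,614.
Year 2: 4,209 × $14 = $58,926. Book value $49,688.
Accumulated through year 2 = $169,836 − $49,688 = $120,148.

$120,148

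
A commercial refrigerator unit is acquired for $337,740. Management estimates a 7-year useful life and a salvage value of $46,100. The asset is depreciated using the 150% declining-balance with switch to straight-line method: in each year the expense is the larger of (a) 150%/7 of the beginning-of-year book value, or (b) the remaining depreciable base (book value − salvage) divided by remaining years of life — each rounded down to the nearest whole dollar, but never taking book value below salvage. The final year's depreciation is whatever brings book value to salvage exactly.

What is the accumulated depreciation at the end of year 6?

Depreciable base = $337,740 − $46,100 = $291,640.
Year 1: DB = ⌊$337,740 × 150%/7⌋ = $72,372; SL = ⌊$291,640/7⌋ = $41,662 → take DB $72,372. Book value $265,368.
Year 2: DB = ⌊$265,368 × 150%/7⌋ = $56,864; SL = ⌊$219,268/6⌋ = $36,544 → take DB $56,864. Book value $208,504.
Year 3: DB = ⌊$208,504 × 150%/7⌋ = $44,679; SL = ⌊$162,404/5⌋ = $32,480 → take DB $44,679. Book value $163,825.
Year 4: DB = ⌊$163,825 × 150%/7⌋ = $35,105; SL = ⌊$117,725/4⌋ = $29,431 → take DB $35,105. Book value $128,720.
Year 5: DB = ⌊$128,720 × 150%/7⌋ = $27,582; SL = ⌊$82,620/3⌋ = $27,540 → take DB $27,582. Book value $101,138.
Year 6: DB = ⌊$101,138 × 150%/7⌋ = $21,672; SL = ⌊$55,038/2⌋ = $27,519 → take SL $27,519. Book value $73,619.
Accumulated through year 6 = $337,740 − $73,619 = $264,121.

$264,121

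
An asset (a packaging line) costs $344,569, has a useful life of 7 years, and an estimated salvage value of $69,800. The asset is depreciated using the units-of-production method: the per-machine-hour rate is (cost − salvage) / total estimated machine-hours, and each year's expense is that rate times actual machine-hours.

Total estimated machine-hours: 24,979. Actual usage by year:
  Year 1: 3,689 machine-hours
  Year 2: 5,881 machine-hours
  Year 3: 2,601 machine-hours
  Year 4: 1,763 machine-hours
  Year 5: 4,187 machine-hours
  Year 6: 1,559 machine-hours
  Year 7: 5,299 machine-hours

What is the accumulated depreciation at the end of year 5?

$199,331

Depreciable base = $344,569 − $69,800 = $274,769.
Rate = $274,769 / 24,979 machine-hours = $11 per machine-hour.
Year 1: 3,689 × $11 = $40,579. Book value $303,990.
Year 2: 5,881 × $11 = $64,691. Book value $239,299.
Year 3: 2,601 × $11 = $28,611. Book value $210,688.
Year 4: 1,763 × $11 = $19,393. Book value $191,295.
Year 5: 4,187 × $11 = $46,057. Book value $145,238.
Accumulated through year 5 = $344,569 − $145,238 = $199,331.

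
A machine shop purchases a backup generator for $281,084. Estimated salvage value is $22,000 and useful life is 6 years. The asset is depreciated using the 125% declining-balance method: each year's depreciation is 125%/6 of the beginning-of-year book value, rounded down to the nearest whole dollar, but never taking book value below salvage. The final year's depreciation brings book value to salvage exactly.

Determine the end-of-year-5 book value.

$87,408

Depreciable base = $281,084 − $22,000 = $259,084.
Year 1: ⌊$281,084 × 125%/6⌋ = $58,559. Book value $222,525.
Year 2: ⌊$222,525 × 125%/6⌋ = $46,359. Book value $176,166.
Year 3: ⌊$176,166 × 125%/6⌋ = $36,701. Book value $139,465.
Year 4: ⌊$139,465 × 125%/6⌋ = $29,055. Book value $110,410.
Year 5: ⌊$110,410 × 125%/6⌋ = $23,002. Book value $87,408.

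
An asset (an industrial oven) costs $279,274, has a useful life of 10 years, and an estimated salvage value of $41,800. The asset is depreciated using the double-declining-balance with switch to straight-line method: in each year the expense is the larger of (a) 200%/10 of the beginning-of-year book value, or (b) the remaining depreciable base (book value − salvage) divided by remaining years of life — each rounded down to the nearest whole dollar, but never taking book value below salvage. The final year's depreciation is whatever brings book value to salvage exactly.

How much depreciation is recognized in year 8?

Depreciable base = $279,274 − $41,800 = $237,474.
Year 1: DB = ⌊$279,274 × 200%/10⌋ = $55,854; SL = ⌊$237,474/10⌋ = $23,747 → take DB $55,854. Book value $223,420.
Year 2: DB = ⌊$223,420 × 200%/10⌋ = $44,684; SL = ⌊$181,620/9⌋ = $20,180 → take DB $44,684. Book value $178,736.
Year 3: DB = ⌊$178,736 × 200%/10⌋ = $35,747; SL = ⌊$136,936/8⌋ = $17,117 → take DB $35,747. Book value $142,989.
Year 4: DB = ⌊$142,989 × 200%/10⌋ = $28,597; SL = ⌊$101,189/7⌋ = $14,455 → take DB $28,597. Book value $114,392.
Year 5: DB = ⌊$114,392 × 200%/10⌋ = $22,878; SL = ⌊$72,592/6⌋ = $12,098 → take DB $22,878. Book value $91,514.
Year 6: DB = ⌊$91,514 × 200%/10⌋ = $18,302; SL = ⌊$49,714/5⌋ = $9,942 → take DB $18,302. Book value $73,212.
Year 7: DB = ⌊$73,212 × 200%/10⌋ = $14,642; SL = ⌊$31,412/4⌋ = $7,853 → take DB $14,642. Book value $58,570.
Year 8: DB = ⌊$58,570 × 200%/10⌋ = $11,714; SL = ⌊$16,770/3⌋ = $5,590 → take DB $11,714. Book value $46,856.

$11,714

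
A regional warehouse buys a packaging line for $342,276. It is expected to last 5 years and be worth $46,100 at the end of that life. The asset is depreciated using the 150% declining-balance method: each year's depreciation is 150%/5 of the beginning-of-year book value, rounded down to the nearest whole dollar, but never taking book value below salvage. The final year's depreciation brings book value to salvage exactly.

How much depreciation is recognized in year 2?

Depreciable base = $342,276 − $46,100 = $296,176.
Year 1: ⌊$342,276 × 150%/5⌋ = $102,682. Book value $239,594.
Year 2: ⌊$239,594 × 150%/5⌋ = $71,878. Book value $167,716.

$71,878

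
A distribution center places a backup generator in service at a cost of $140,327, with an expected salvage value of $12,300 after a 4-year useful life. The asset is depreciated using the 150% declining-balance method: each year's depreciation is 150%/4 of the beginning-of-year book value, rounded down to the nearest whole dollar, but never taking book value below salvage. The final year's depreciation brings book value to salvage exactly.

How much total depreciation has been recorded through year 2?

Depreciable base = $140,327 − $12,300 = $128,027.
Year 1: ⌊$140,327 × 150%/4⌋ = $52,622. Book value $87,705.
Year 2: ⌊$87,705 × 150%/4⌋ = $32,889. Book value $54,816.
Accumulated through year 2 = $140,327 − $54,816 = $85,511.

$85,511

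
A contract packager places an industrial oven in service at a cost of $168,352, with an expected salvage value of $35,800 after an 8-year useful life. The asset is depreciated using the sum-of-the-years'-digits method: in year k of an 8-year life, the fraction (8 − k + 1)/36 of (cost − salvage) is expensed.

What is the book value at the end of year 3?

$91,030

Depreciable base = $168,352 − $35,800 = $132,552.
Sum of the years' digits = 8+7+6+5+4+3+2+1 = 36.
Year 1: $132,552 × 8/36 = $29,456. Book value $138,896.
Year 2: $132,552 × 7/36 = $25,774. Book value $113,122.
Year 3: $132,552 × 6/36 = $22,092. Book value $91,030.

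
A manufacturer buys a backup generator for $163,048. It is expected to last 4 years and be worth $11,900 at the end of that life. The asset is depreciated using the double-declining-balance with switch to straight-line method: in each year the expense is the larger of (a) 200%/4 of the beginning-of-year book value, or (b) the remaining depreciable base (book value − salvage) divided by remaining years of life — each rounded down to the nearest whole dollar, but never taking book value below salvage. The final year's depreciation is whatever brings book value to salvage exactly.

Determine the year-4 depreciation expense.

$8,481

Depreciable base = $163,048 − $11,900 = $151,148.
Year 1: DB = ⌊$163,048 × 200%/4⌋ = $81,524; SL = ⌊$151,148/4⌋ = $37,787 → take DB $81,524. Book value $81,524.
Year 2: DB = ⌊$81,524 × 200%/4⌋ = $40,762; SL = ⌊$69,624/3⌋ = $23,208 → take DB $40,762. Book value $40,762.
Year 3: DB = ⌊$40,762 × 200%/4⌋ = $20,381; SL = ⌊$28,862/2⌋ = $14,431 → take DB $20,381. Book value $20,381.
Year 4 (final): $20,381 − $11,900 = $8,481. Book value $11,900.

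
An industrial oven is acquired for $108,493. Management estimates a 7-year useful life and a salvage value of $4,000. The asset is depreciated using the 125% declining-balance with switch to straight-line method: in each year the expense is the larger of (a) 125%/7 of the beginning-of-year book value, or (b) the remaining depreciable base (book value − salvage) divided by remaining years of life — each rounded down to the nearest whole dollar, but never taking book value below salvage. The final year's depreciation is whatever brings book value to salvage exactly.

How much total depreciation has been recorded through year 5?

Depreciable base = $108,493 − $4,000 = $104,493.
Year 1: DB = ⌊$108,493 × 125%/7⌋ = $19,373; SL = ⌊$104,493/7⌋ = $14,927 → take DB $19,373. Book value $89,120.
Year 2: DB = ⌊$89,120 × 125%/7⌋ = $15,914; SL = ⌊$85,120/6⌋ = $14,186 → take DB $15,914. Book value $73,206.
Year 3: DB = ⌊$73,206 × 125%/7⌋ = $13,072; SL = ⌊$69,206/5⌋ = $13,841 → take SL $13,841. Book value $59,365.
Year 4: DB = ⌊$59,365 × 125%/7⌋ = $10,600; SL = ⌊$55,365/4⌋ = $13,841 → take SL $13,841. Book value $45,524.
Year 5: DB = ⌊$45,524 × 125%/7⌋ = $8,129; SL = ⌊$41,524/3⌋ = $13,841 → take SL $13,841. Book value $31,683.
Accumulated through year 5 = $108,493 − $31,683 = $76,810.

$76,810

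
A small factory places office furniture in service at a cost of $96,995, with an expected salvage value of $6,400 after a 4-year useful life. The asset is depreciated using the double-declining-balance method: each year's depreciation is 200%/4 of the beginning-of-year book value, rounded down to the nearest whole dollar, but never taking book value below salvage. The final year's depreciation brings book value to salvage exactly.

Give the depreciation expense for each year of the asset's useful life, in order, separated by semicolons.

$48,497; $24,249; $12,124; $5,725

Depreciable base = $96,995 − $6,400 = $90,595.
Year 1: ⌊$96,995 × 200%/4⌋ = $48,497. Book value $48,498.
Year 2: ⌊$48,498 × 200%/4⌋ = $24,249. Book value $24,249.
Year 3: ⌊$24,249 × 200%/4⌋ = $12,124. Book value $12,125.
Year 4 (final): $12,125 − $6,400 = $5,725. Book value $6,400.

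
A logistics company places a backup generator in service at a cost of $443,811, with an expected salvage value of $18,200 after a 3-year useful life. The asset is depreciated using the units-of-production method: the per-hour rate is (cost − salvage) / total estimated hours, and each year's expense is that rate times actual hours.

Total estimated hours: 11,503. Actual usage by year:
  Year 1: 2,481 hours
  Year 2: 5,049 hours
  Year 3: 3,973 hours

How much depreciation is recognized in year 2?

Depreciable base = $443,811 − $18,200 = $425,611.
Rate = $425,611 / 11,503 hours = $37 per hour.
Year 1: 2,481 × $37 = $91,797. Book value $352,014.
Year 2: 5,049 × $37 = $186,813. Book value $165,201.

$186,813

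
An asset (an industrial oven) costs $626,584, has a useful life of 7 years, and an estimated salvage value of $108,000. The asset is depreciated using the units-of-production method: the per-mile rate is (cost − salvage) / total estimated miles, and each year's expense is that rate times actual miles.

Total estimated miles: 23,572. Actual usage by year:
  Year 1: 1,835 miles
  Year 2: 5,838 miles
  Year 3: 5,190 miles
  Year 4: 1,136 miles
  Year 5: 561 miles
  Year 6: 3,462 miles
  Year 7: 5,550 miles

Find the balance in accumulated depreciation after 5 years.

Depreciable base = $626,584 − $108,000 = $518,584.
Rate = $518,584 / 23,572 miles = $22 per mile.
Year 1: 1,835 × $22 = $40,370. Book value $586,214.
Year 2: 5,838 × $22 = $128,436. Book value $457,778.
Year 3: 5,190 × $22 = $114,180. Book value $343,598.
Year 4: 1,136 × $22 = $24,992. Book value $318,606.
Year 5: 561 × $22 = $12,342. Book value $306,264.
Accumulated through year 5 = $626,584 − $306,264 = $320,320.

$320,320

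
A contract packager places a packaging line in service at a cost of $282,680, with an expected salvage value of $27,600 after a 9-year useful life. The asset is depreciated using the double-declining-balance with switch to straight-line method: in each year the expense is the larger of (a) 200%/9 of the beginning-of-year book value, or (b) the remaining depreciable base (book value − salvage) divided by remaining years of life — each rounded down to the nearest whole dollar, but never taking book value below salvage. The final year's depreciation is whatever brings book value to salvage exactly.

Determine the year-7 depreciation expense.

Depreciable base = $282,680 − $27,600 = $255,080.
Year 1: DB = ⌊$282,680 × 200%/9⌋ = $62,817; SL = ⌊$255,080/9⌋ = $28,342 → take DB $62,817. Book value $219,863.
Year 2: DB = ⌊$219,863 × 200%/9⌋ = $48,858; SL = ⌊$192,263/8⌋ = $24,032 → take DB $48,858. Book value $171,005.
Year 3: DB = ⌊$171,005 × 200%/9⌋ = $38,001; SL = ⌊$143,405/7⌋ = $20,486 → take DB $38,001. Book value $133,004.
Year 4: DB = ⌊$133,004 × 200%/9⌋ = $29,556; SL = ⌊$105,404/6⌋ = $17,567 → take DB $29,556. Book value $103,448.
Year 5: DB = ⌊$103,448 × 200%/9⌋ = $22,988; SL = ⌊$75,848/5⌋ = $15,169 → take DB $22,988. Book value $80,460.
Year 6: DB = ⌊$80,460 × 200%/9⌋ = $17,880; SL = ⌊$52,860/4⌋ = $13,215 → take DB $17,880. Book value $62,580.
Year 7: DB = ⌊$62,580 × 200%/9⌋ = $13,906; SL = ⌊$34,980/3⌋ = $11,660 → take DB $13,906. Book value $48,674.

$13,906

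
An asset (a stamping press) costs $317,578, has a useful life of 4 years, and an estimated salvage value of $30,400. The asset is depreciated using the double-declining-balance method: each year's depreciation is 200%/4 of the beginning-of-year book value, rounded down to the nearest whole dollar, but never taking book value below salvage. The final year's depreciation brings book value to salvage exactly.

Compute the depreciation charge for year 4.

$9,298

Depreciable base = $317,578 − $30,400 = $287,178.
Year 1: ⌊$317,578 × 200%/4⌋ = $158,789. Book value $158,789.
Year 2: ⌊$158,789 × 200%/4⌋ = $79,394. Book value $79,395.
Year 3: ⌊$79,395 × 200%/4⌋ = $39,697. Book value $39,698.
Year 4 (final): $39,698 − $30,400 = $9,298. Book value $30,400.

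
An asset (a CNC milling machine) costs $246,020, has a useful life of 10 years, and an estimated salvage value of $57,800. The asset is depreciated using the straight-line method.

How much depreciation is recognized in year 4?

Depreciable base = $246,020 − $57,800 = $188,220.
Annual expense = $188,220 / 10 = $18,822.

$18,822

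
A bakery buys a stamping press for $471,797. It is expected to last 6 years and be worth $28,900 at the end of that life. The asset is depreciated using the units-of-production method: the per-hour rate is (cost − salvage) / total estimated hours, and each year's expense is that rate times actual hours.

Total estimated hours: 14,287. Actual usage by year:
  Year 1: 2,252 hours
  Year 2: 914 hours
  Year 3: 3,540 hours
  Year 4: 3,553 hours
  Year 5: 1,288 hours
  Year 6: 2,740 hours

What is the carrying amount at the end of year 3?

$263,911

Depreciable base = $471,797 − $28,900 = $442,897.
Rate = $442,897 / 14,287 hours = $31 per hour.
Year 1: 2,252 × $31 = $69,812. Book value $401,985.
Year 2: 914 × $31 = $28,334. Book value $373,651.
Year 3: 3,540 × $31 = $109,740. Book value $263,911.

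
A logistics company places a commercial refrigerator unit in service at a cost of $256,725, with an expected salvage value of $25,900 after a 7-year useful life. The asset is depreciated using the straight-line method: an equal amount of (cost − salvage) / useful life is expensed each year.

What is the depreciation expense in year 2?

$32,975

Depreciable base = $256,725 − $25,900 = $230,825.
Annual expense = $230,825 / 7 = $32,975.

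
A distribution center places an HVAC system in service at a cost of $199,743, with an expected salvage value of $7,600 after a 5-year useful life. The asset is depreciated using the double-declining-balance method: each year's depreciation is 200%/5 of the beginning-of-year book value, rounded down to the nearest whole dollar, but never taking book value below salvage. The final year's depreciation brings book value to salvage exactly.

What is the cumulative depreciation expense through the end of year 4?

$173,856

Depreciable base = $199,743 − $7,600 = $192,143.
Year 1: ⌊$199,743 × 200%/5⌋ = $79,897. Book value $119,846.
Year 2: ⌊$119,846 × 200%/5⌋ = $47,938. Book value $71,908.
Year 3: ⌊$71,908 × 200%/5⌋ = $28,763. Book value $43,145.
Year 4: ⌊$43,145 × 200%/5⌋ = $17,258. Book value $25,887.
Accumulated through year 4 = $199,743 − $25,887 = $173,856.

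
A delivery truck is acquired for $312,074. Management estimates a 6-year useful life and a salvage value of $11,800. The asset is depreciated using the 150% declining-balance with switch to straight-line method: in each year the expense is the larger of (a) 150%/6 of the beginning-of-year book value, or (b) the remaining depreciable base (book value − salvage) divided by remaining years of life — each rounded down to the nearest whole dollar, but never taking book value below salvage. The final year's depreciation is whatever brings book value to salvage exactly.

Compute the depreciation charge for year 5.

Depreciable base = $312,074 − $11,800 = $300,274.
Year 1: DB = ⌊$312,074 × 150%/6⌋ = $78,018; SL = ⌊$300,274/6⌋ = $50,045 → take DB $78,018. Book value $234,056.
Year 2: DB = ⌊$234,056 × 150%/6⌋ = $58,514; SL = ⌊$222,256/5⌋ = $44,451 → take DB $58,514. Book value $175,542.
Year 3: DB = ⌊$175,542 × 150%/6⌋ = $43,885; SL = ⌊$163,742/4⌋ = $40,935 → take DB $43,885. Book value $131,657.
Year 4: DB = ⌊$131,657 × 150%/6⌋ = $32,914; SL = ⌊$119,857/3⌋ = $39,952 → take SL $39,952. Book value $91,705.
Year 5: DB = ⌊$91,705 × 150%/6⌋ = $22,926; SL = ⌊$79,905/2⌋ = $39,952 → take SL $39,952. Book value $51,753.

$39,952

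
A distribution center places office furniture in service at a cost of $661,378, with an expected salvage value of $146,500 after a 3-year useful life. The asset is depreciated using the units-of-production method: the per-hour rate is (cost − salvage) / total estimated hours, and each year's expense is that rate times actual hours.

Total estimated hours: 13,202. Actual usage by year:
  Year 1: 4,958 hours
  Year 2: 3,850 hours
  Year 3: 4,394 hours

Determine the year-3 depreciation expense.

Depreciable base = $661,378 − $146,500 = $514,878.
Rate = $514,878 / 13,202 hours = $39 per hour.
Year 1: 4,958 × $39 = $193,362. Book value $468,016.
Year 2: 3,850 × $39 = $150,150. Book value $317,866.
Year 3: 4,394 × $39 = $171,366. Book value $146,500.

$171,366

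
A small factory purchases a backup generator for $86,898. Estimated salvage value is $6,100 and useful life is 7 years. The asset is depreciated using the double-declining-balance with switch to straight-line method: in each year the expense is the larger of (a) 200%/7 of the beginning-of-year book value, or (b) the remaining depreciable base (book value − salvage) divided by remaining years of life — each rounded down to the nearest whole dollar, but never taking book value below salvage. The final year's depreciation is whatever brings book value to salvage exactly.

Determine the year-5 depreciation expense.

$6,463

Depreciable base = $86,898 − $6,100 = $80,798.
Year 1: DB = ⌊$86,898 × 200%/7⌋ = $24,828; SL = ⌊$80,798/7⌋ = $11,542 → take DB $24,828. Book value $62,070.
Year 2: DB = ⌊$62,070 × 200%/7⌋ = $17,734; SL = ⌊$55,970/6⌋ = $9,328 → take DB $17,734. Book value $44,336.
Year 3: DB = ⌊$44,336 × 200%/7⌋ = $12,667; SL = ⌊$38,236/5⌋ = $7,647 → take DB $12,667. Book value $31,669.
Year 4: DB = ⌊$31,669 × 200%/7⌋ = $9,048; SL = ⌊$25,569/4⌋ = $6,392 → take DB $9,048. Book value $22,621.
Year 5: DB = ⌊$22,621 × 200%/7⌋ = $6,463; SL = ⌊$16,521/3⌋ = $5,507 → take DB $6,463. Book value $16,158.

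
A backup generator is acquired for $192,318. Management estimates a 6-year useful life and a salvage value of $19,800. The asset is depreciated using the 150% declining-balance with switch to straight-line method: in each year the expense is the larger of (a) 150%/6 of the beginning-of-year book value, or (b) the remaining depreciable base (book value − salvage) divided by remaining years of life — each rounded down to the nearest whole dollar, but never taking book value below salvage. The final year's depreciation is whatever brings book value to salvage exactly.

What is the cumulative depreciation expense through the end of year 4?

Depreciable base = $192,318 − $19,800 = $172,518.
Year 1: DB = ⌊$192,318 × 150%/6⌋ = $48,079; SL = ⌊$172,518/6⌋ = $28,753 → take DB $48,079. Book value $144,239.
Year 2: DB = ⌊$144,239 × 150%/6⌋ = $36,059; SL = ⌊$124,439/5⌋ = $24,887 → take DB $36,059. Book value $108,180.
Year 3: DB = ⌊$108,180 × 150%/6⌋ = $27,045; SL = ⌊$88,380/4⌋ = $22,095 → take DB $27,045. Book value $81,135.
Year 4: DB = ⌊$81,135 × 150%/6⌋ = $20,283; SL = ⌊$61,335/3⌋ = $20,445 → take SL $20,445. Book value $60,690.
Accumulated through year 4 = $192,318 − $60,690 = $131,628.

$131,628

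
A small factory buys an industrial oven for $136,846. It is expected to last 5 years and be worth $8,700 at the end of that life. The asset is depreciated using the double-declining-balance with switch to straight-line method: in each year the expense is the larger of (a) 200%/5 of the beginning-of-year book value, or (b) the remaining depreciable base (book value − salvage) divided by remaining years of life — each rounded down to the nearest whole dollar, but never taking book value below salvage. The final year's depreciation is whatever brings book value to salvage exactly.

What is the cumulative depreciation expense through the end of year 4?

$119,110

Depreciable base = $136,846 − $8,700 = $128,146.
Year 1: DB = ⌊$136,846 × 200%/5⌋ = $54,738; SL = ⌊$128,146/5⌋ = $25,629 → take DB $54,738. Book value $82,108.
Year 2: DB = ⌊$82,108 × 200%/5⌋ = $32,843; SL = ⌊$73,408/4⌋ = $18,352 → take DB $32,843. Book value $49,265.
Year 3: DB = ⌊$49,265 × 200%/5⌋ = $19,706; SL = ⌊$40,565/3⌋ = $13,521 → take DB $19,706. Book value $29,559.
Year 4: DB = ⌊$29,559 × 200%/5⌋ = $11,823; SL = ⌊$20,859/2⌋ = $10,429 → take DB $11,823. Book value $17,736.
Accumulated through year 4 = $136,846 − $17,736 = $119,110.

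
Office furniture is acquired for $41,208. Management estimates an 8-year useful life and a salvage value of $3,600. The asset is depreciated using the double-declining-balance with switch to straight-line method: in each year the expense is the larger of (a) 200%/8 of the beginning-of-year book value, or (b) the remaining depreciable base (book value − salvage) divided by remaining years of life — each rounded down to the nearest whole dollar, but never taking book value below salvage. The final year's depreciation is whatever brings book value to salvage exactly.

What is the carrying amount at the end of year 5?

$9,780

Depreciable base = $41,208 − $3,600 = $37,608.
Year 1: DB = ⌊$41,208 × 200%/8⌋ = $10,302; SL = ⌊$37,608/8⌋ = $4,701 → take DB $10,302. Book value $30,906.
Year 2: DB = ⌊$30,906 × 200%/8⌋ = $7,726; SL = ⌊$27,306/7⌋ = $3,900 → take DB $7,726. Book value $23,180.
Year 3: DB = ⌊$23,180 × 200%/8⌋ = $5,795; SL = ⌊$19,580/6⌋ = $3,263 → take DB $5,795. Book value $17,385.
Year 4: DB = ⌊$17,385 × 200%/8⌋ = $4,346; SL = ⌊$13,785/5⌋ = $2,757 → take DB $4,346. Book value $13,039.
Year 5: DB = ⌊$13,039 × 200%/8⌋ = $3,259; SL = ⌊$9,439/4⌋ = $2,359 → take DB $3,259. Book value $9,780.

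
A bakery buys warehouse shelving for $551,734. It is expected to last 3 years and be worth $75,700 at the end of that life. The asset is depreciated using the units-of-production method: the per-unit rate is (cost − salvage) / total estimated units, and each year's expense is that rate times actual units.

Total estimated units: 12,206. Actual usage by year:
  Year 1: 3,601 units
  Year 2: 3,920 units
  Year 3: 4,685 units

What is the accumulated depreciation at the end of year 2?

$293,319

Depreciable base = $551,734 − $75,700 = $476,034.
Rate = $476,034 / 12,206 units = $39 per unit.
Year 1: 3,601 × $39 = $140,439. Book value $411,295.
Year 2: 3,920 × $39 = $152,880. Book value $258,415.
Accumulated through year 2 = $551,734 − $258,415 = $293,319.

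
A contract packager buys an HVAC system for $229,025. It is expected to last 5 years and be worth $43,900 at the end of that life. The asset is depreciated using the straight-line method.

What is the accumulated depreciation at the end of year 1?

Depreciable base = $229,025 − $43,900 = $185,125.
Annual expense = $185,125 / 5 = $37,025.
End of year 1: book value $192,000.
Accumulated through year 1 = $229,025 − $192,000 = $37,025.

$37,025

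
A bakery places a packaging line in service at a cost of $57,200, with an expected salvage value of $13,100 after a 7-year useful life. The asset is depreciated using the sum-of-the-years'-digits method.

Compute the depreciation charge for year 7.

Depreciable base = $57,200 − $13,100 = $44,100.
Sum of the years' digits = 7+6+5+4+3+2+1 = 28.
Year 1: $44,100 × 7/28 = $11,025. Book value $46,175.
Year 2: $44,100 × 6/28 = $9,450. Book value $36,725.
Year 3: $44,100 × 5/28 = $7,875. Book value $28,850.
Year 4: $44,100 × 4/28 = $6,300. Book value $22,550.
Year 5: $44,100 × 3/28 = $4,725. Book value $17,825.
Year 6: $44,100 × 2/28 = $3,150. Book value $14,675.
Year 7: $44,100 × 1/28 = $1,575. Book value $13,100.

$1,575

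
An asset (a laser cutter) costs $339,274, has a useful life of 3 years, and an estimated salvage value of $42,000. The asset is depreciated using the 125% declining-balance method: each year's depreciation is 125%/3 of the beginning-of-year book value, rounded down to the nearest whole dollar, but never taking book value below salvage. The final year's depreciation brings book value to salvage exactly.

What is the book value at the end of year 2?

$115,448

Depreciable base = $339,274 − $42,000 = $297,274.
Year 1: ⌊$339,274 × 125%/3⌋ = $141,364. Book value $197,910.
Year 2: ⌊$197,910 × 125%/3⌋ = $82,462. Book value $115,448.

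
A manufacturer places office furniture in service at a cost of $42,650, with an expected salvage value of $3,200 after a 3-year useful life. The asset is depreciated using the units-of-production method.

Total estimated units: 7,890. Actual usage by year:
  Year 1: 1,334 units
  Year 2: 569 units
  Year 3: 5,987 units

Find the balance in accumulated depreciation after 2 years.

Depreciable base = $42,650 − $3,200 = $39,450.
Rate = $39,450 / 7,890 units = $5 per unit.
Year 1: 1,334 × $5 = $6,670. Book value $35,980.
Year 2: 569 × $5 = $2,845. Book value $33,135.
Accumulated through year 2 = $42,650 − $33,135 = $9,515.

$9,515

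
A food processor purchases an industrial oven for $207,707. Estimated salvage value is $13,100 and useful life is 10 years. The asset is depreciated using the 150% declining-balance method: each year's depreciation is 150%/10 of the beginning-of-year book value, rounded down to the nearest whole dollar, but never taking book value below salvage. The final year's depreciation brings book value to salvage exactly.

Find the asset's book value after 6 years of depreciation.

$78,339

Depreciable base = $207,707 − $13,100 = $194,607.
Year 1: ⌊$207,707 × 150%/10⌋ = $31,156. Book value $176,551.
Year 2: ⌊$176,551 × 150%/10⌋ = $26,482. Book value $150,069.
Year 3: ⌊$150,069 × 150%/10⌋ = $22,510. Book value $127,559.
Year 4: ⌊$127,559 × 150%/10⌋ = $19,133. Book value $108,426.
Year 5: ⌊$108,426 × 150%/10⌋ = $16,263. Book value $92,163.
Year 6: ⌊$92,163 × 150%/10⌋ = $13,824. Book value $78,339.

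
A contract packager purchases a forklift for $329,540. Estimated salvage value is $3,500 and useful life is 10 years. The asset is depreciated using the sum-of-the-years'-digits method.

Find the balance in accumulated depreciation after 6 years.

Depreciable base = $329,540 − $3,500 = $326,040.
Sum of the years' digits = 10+9+8+7+6+5+4+3+2+1 = 55.
Year 1: $326,040 × 10/55 = $59,280. Book value $270,260.
Year 2: $326,040 × 9/55 = $53,352. Book value $216,908.
Year 3: $326,040 × 8/55 = $47,424. Book value $169,484.
Year 4: $326,040 × 7/55 = $41,496. Book value $127,988.
Year 5: $326,040 × 6/55 = $35,568. Book value $92,420.
Year 6: $326,040 × 5/55 = $29,640. Book value $62,780.
Accumulated through year 6 = $329,540 − $62,780 = $266,760.

$266,760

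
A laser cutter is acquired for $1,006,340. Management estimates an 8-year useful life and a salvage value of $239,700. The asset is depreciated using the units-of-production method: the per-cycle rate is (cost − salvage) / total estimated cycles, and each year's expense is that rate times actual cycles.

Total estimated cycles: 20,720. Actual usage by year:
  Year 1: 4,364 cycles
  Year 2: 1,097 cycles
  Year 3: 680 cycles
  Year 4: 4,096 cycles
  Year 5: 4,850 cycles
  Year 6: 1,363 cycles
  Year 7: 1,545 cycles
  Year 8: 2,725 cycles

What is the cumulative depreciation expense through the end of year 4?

$378,769

Depreciable base = $1,006,340 − $239,700 = $766,640.
Rate = $766,640 / 20,720 cycles = $37 per cycle.
Year 1: 4,364 × $37 = $161,468. Book value $844,872.
Year 2: 1,097 × $37 = $40,589. Book value $804,283.
Year 3: 680 × $37 = $25,160. Book value $779,123.
Year 4: 4,096 × $37 = $151,552. Book value $627,571.
Accumulated through year 4 = $1,006,340 − $627,571 = $378,769.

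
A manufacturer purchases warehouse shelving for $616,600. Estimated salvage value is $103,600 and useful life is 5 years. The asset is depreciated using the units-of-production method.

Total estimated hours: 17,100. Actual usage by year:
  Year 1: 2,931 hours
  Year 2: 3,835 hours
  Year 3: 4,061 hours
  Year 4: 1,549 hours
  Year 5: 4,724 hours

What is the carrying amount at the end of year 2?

Depreciable base = $616,600 − $103,600 = $513,000.
Rate = $513,000 / 17,100 hours = $30 per hour.
Year 1: 2,931 × $30 = $87,930. Book value $528,670.
Year 2: 3,835 × $30 = $115,050. Book value $413,620.

$413,620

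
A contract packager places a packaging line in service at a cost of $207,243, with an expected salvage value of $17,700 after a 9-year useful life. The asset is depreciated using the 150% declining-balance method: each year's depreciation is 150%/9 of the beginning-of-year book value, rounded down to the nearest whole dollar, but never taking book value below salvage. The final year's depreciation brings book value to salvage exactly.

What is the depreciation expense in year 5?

Depreciable base = $207,243 − $17,700 = $189,543.
Year 1: ⌊$207,243 × 150%/9⌋ = $34,540. Book value $172,703.
Year 2: ⌊$172,703 × 150%/9⌋ = $28,783. Book value $143,920.
Year 3: ⌊$143,920 × 150%/9⌋ = $23,986. Book value $119,934.
Year 4: ⌊$119,934 × 150%/9⌋ = $19,989. Book value $99,945.
Year 5: ⌊$99,945 × 150%/9⌋ = $16,657. Book value $83,288.

$16,657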